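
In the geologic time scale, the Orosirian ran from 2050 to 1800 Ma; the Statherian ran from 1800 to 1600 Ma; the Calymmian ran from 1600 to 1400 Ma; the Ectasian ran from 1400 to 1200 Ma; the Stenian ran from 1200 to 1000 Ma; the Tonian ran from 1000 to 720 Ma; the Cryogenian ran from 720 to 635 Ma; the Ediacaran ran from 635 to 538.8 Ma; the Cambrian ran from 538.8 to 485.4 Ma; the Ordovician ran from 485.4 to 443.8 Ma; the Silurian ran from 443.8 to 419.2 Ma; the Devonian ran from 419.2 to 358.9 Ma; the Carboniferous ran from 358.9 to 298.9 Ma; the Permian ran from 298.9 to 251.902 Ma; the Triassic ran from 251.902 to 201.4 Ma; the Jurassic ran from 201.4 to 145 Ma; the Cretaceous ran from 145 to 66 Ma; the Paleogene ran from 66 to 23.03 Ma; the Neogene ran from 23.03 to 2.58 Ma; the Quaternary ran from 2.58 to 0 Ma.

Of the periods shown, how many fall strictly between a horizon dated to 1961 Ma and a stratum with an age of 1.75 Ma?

18

The older date is 1961 Ma and the younger is 1.75 Ma.
Periods with start < 1961 and end > 1.75 Ma: Statherian (1800–1600), Calymmian (1600–1400), Ectasian (1400–1200), Stenian (1200–1000), Tonian (1000–720), Cryogenian (720–635), Ediacaran (635–538.8), Cambrian (538.8–485.4), Ordovician (485.4–443.8), Silurian (443.8–419.2), Devonian (419.2–358.9), Carboniferous (358.9–298.9), Permian (298.9–251.902), Triassic (251.902–201.4), Jurassic (201.4–145), Cretaceous (145–66), Paleogene (66–23.03), Neogene (23.03–2.58).
That is 18 complete periods.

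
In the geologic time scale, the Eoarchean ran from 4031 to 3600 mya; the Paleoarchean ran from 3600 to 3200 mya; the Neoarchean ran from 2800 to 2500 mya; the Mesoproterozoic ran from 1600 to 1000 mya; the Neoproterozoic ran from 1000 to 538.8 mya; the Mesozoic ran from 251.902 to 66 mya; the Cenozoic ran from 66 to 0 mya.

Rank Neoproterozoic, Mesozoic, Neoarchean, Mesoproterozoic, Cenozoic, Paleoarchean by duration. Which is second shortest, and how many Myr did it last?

Start − end for each: Neoproterozoic 1000 − 538.8 = 461.2; Mesozoic 251.902 − 66 = 185.902; Neoarchean 2800 − 2500 = 300; Mesoproterozoic 1600 − 1000 = 600; Cenozoic 66 − 0 = 66; Paleoarchean 3600 − 3200 = 400.
Ranking these from shortest: Cenozoic < Mesozoic < Neoarchean < Paleoarchean < Neoproterozoic < Mesoproterozoic.
Position 2 in that ranking is Mesozoic, which lasted 185.902 Myr.

Mesozoic, 185.902 million years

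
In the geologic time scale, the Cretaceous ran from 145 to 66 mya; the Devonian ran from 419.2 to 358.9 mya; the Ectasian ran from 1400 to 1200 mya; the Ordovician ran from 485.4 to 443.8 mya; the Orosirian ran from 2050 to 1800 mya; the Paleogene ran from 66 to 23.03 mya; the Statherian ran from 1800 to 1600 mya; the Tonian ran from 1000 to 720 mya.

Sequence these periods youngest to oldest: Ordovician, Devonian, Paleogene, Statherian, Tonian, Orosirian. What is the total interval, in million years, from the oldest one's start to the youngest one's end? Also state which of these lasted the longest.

Start ages (Ma): Orosirian 2050, Statherian 1800, Tonian 1000, Ordovician 485.4, Devonian 419.2, Paleogene 66.
Ordered youngest to oldest: Paleogene, Devonian, Ordovician, Tonian, Statherian, Orosirian.
Span = 2050 − 23.03 = 2026.97 Myr.
Durations: Devonian 60.3, Statherian 200, Paleogene 42.97, Orosirian 250, Ordovician 41.6, Tonian 280 → longest is Tonian (280 Myr).

Paleogene, Devonian, Ordovician, Tonian, Statherian, Orosirian; total span 2026.97 Myr; longest is Tonian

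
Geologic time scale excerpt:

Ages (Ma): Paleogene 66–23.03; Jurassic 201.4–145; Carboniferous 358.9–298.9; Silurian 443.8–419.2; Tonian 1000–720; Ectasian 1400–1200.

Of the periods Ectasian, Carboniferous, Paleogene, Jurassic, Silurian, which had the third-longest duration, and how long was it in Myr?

Durations: Ectasian 200; Carboniferous 60; Paleogene 42.97; Jurassic 56.4; Silurian 24.6 Myr.
Sorted longest-first: Ectasian (200), Carboniferous (60), Jurassic (56.4), Paleogene (42.97), Silurian (24.6).
The third longest is Jurassic at 56.4 Myr.

Jurassic, 56.4 million years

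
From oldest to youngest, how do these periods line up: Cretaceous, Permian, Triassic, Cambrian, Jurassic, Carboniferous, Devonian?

Cambrian, then Devonian, then Carboniferous, then Permian, then Triassic, then Jurassic, then Cretaceous

Era membership (oldest first within each) — Paleozoic: Cambrian, Devonian, Carboniferous, Permian; Mesozoic: Triassic, Jurassic, Cretaceous. Paleozoic precedes Mesozoic, which precedes Cenozoic. Concatenating the groups in that era order gives oldest to youngest directly.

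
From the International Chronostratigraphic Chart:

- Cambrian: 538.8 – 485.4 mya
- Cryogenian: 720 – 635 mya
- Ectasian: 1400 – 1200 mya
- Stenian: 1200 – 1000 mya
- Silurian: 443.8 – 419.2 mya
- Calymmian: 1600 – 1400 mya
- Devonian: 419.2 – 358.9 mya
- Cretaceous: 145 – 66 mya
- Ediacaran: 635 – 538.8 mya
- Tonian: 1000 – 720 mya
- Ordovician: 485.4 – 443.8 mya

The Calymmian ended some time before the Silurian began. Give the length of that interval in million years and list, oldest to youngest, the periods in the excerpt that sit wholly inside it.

End of Calymmian = 1400 Ma; start of Silurian = 443.8 Ma.
Gap = 1400 − 443.8 = 956.2 Myr.
Periods wholly inside 1400–443.8 Ma: Ectasian (1400–1200), Stenian (1200–1000), Tonian (1000–720), Cryogenian (720–635), Ediacaran (635–538.8), Cambrian (538.8–485.4), Ordovician (485.4–443.8).

956.2 million years; Ectasian, Stenian, Tonian, Cryogenian, Ediacaran, Cambrian, Ordovician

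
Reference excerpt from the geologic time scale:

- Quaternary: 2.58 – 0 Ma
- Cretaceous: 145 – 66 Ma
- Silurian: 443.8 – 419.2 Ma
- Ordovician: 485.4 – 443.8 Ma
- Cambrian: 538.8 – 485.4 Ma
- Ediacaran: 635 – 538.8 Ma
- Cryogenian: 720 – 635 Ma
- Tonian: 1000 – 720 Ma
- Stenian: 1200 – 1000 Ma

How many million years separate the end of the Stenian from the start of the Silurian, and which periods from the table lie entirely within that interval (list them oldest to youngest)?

556.2 million years; Tonian, Cryogenian, Ediacaran, Cambrian, Ordovician

The Stenian closes at 1000 Ma and the Silurian opens at 443.8 Ma, so the interval is 1000 − 443.8 = 556.2 Myr.
A period fits inside if it starts at or after 1000 Ma and ends at or before 443.8 Ma; oldest first that gives Tonian, Cryogenian, Ediacaran, Cambrian, Ordovician.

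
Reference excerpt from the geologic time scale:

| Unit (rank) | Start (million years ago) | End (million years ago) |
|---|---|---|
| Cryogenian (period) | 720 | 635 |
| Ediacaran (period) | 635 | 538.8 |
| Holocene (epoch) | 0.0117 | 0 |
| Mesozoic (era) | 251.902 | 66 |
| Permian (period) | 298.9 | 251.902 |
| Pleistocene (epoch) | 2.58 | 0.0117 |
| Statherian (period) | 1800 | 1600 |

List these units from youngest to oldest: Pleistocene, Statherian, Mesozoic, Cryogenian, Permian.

Pleistocene, Mesozoic, Permian, Cryogenian, Statherian

Sorting by start age (ascending Ma, since larger Ma = older): Pleistocene began 2.58, Mesozoic began 251.902, Permian began 298.9, Cryogenian began 720, Statherian began 1800.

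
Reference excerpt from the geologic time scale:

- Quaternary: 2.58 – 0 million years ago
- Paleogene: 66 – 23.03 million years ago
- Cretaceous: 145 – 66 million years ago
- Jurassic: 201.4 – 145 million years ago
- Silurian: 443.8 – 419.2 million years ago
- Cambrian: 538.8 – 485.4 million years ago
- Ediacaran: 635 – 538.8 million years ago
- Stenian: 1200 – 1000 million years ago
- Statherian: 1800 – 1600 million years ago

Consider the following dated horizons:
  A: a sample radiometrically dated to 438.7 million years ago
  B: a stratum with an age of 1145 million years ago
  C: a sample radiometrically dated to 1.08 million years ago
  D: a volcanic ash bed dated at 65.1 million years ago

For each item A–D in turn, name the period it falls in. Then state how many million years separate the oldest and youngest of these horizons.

A — Silurian; B — Stenian; C — Quaternary; D — Paleogene; span 1143.92 million years

A: 438.7 Ma lies in 443.8–419.2 Ma, so Silurian.
B: 1145 Ma lies in 1200–1000 Ma, so Stenian.
C: 1.08 Ma lies in 2.58–0 Ma, so Quaternary.
D: 65.1 Ma lies in 66–23.03 Ma, so Paleogene.
Oldest = 1145 Ma, youngest = 1.08 Ma → span 1143.92 Myr.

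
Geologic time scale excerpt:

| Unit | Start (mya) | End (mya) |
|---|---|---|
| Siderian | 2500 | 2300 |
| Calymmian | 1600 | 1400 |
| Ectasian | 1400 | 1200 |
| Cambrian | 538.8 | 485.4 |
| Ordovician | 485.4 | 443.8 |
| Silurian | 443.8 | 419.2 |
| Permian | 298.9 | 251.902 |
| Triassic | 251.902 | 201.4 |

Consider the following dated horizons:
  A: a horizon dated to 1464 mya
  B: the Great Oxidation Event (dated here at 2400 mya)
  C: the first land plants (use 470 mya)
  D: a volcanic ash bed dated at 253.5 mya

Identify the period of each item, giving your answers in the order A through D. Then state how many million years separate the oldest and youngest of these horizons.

A — Calymmian; B — Siderian; C — Ordovician; D — Permian; span 2146.5 million years

A: 1464 Ma lies in 1600–1400 Ma, so Calymmian.
B: 2400 Ma lies in 2500–2300 Ma, so Siderian.
C: 470 Ma lies in 485.4–443.8 Ma, so Ordovician.
D: 253.5 Ma lies in 298.9–251.902 Ma, so Permian.
Oldest = 2400 Ma, youngest = 253.5 Ma → span 2146.5 Myr.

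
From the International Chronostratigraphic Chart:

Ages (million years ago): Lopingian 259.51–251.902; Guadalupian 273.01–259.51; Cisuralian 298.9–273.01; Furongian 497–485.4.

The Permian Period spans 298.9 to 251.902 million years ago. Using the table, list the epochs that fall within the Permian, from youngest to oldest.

Lopingian, Guadalupian, Cisuralian

Epochs with both bounds inside 298.9–251.902 Ma: Lopingian (259.51–251.902), Guadalupian (273.01–259.51), Cisuralian (298.9–273.01).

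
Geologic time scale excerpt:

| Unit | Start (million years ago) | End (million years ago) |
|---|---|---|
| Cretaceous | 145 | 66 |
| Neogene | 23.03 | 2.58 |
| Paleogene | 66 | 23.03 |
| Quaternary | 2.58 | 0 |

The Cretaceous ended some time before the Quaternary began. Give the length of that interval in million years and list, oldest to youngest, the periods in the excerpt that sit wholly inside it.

The Cretaceous closes at 66 Ma and the Quaternary opens at 2.58 Ma, so the interval is 66 − 2.58 = 63.42 Myr.
A period fits inside if it starts at or after 66 Ma and ends at or before 2.58 Ma; oldest first that gives Paleogene, Neogene.

63.42 million years; Paleogene, Neogene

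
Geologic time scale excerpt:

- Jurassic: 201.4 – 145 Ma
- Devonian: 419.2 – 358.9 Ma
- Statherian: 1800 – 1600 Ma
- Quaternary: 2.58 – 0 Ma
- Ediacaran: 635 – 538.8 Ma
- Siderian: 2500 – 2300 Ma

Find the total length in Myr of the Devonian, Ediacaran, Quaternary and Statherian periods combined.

Duration is start − end for each: (419.2 − 358.9) + (635 − 538.8) + (2.58 − 0) + (1800 − 1600).
That is 60.3 + 96.2 + 2.58 + 200, which totals 359.08 million years.

359.08 million years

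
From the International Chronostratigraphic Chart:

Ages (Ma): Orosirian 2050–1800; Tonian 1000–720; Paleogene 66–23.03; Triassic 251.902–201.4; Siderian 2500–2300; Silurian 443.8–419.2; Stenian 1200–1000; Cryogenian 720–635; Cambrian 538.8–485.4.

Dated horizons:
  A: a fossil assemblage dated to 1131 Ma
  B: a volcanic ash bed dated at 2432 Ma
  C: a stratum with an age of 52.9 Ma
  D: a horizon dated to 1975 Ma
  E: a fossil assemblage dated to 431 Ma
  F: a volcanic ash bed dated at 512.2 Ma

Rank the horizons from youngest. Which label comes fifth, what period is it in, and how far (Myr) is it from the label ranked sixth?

D, in the Orosirian; 457 million years to B

Sorted youngest-first by Ma: C (52.9), E (431), F (512.2), A (1131), D (1975), B (2432).
The fifth youngest is D at 1975 Ma, which lies in 2050–1800 Ma: the Orosirian.
The sixth youngest is B at 2432 Ma; separation = |1975 − 2432| = 457 Myr.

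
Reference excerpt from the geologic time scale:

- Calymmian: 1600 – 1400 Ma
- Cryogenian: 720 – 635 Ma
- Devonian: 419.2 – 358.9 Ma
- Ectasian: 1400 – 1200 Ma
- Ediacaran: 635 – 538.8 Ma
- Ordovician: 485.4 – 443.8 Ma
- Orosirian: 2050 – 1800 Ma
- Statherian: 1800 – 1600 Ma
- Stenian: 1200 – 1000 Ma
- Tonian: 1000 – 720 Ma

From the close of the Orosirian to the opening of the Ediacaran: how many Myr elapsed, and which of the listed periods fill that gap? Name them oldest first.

End of Orosirian = 1800 Ma; start of Ediacaran = 635 Ma.
Gap = 1800 − 635 = 1165 Myr.
Periods wholly inside 1800–635 Ma: Statherian (1800–1600), Calymmian (1600–1400), Ectasian (1400–1200), Stenian (1200–1000), Tonian (1000–720), Cryogenian (720–635).

1165 million years; Statherian, Calymmian, Ectasian, Stenian, Tonian, Cryogenian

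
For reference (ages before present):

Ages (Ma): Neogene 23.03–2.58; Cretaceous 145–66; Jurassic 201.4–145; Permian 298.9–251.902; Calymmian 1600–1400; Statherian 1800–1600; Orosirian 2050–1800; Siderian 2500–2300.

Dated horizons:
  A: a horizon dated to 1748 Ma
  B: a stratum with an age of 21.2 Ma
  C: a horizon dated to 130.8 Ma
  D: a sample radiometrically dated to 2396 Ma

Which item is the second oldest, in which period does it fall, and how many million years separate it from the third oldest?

A, in the Statherian; 1617.2 million years to C

Sorted oldest-first by Ma: D (2396), A (1748), C (130.8), B (21.2).
The second oldest is A at 1748 Ma, which lies in 1800–1600 Ma: the Statherian.
The third oldest is C at 130.8 Ma; separation = |1748 − 130.8| = 1617.2 Myr.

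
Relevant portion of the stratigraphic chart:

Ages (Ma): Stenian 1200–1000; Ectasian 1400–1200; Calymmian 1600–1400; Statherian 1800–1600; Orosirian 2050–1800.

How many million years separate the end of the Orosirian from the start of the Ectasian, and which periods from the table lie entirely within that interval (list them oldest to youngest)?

End of Orosirian = 1800 Ma; start of Ectasian = 1400 Ma.
Gap = 1800 − 1400 = 400 Myr.
Periods wholly inside 1800–1400 Ma: Statherian (1800–1600), Calymmian (1600–1400).

400 million years; Statherian, Calymmian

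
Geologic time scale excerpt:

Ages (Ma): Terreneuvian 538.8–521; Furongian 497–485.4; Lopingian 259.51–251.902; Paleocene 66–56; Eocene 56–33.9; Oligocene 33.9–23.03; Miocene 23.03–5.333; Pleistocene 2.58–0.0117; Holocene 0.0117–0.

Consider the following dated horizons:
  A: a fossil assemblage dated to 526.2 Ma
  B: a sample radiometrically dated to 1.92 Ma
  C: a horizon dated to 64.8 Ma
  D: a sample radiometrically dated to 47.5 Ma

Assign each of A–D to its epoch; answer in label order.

Match each age against the start–end ranges in the excerpt: A = 526.2 Ma → Terreneuvian (538.8–521); B = 1.92 Ma → Pleistocene (2.58–0.0117); C = 64.8 Ma → Paleocene (66–56); D = 47.5 Ma → Eocene (56–33.9).

A — Terreneuvian; B — Pleistocene; C — Paleocene; D — Eocene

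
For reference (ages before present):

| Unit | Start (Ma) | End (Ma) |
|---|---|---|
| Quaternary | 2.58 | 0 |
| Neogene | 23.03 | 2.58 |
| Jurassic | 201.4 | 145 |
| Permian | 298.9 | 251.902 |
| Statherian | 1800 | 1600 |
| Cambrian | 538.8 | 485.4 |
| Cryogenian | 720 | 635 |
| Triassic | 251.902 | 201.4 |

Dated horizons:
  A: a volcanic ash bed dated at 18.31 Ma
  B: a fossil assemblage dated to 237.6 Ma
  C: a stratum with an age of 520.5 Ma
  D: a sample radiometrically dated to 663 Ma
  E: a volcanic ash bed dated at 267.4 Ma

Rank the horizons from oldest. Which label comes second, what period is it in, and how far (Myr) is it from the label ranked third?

Sorted oldest-first by Ma: D (663), C (520.5), E (267.4), B (237.6), A (18.31).
The second oldest is C at 520.5 Ma, which lies in 538.8–485.4 Ma: the Cambrian.
The third oldest is E at 267.4 Ma; separation = |520.5 − 267.4| = 253.1 Myr.

C, in the Cambrian; 253.1 million years to E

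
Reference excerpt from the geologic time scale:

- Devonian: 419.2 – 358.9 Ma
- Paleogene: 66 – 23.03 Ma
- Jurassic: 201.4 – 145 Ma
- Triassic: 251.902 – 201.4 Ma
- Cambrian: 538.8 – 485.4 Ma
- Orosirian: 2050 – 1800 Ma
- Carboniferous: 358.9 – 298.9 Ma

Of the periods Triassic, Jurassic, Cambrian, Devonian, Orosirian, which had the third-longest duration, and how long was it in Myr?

Jurassic, 56.4 million years

Start − end for each: Triassic 251.902 − 201.4 = 50.502; Jurassic 201.4 − 145 = 56.4; Cambrian 538.8 − 485.4 = 53.4; Devonian 419.2 − 358.9 = 60.3; Orosirian 2050 − 1800 = 250.
Ranking these from longest: Orosirian > Devonian > Jurassic > Cambrian > Triassic.
Position 3 in that ranking is Jurassic, which lasted 56.4 Myr.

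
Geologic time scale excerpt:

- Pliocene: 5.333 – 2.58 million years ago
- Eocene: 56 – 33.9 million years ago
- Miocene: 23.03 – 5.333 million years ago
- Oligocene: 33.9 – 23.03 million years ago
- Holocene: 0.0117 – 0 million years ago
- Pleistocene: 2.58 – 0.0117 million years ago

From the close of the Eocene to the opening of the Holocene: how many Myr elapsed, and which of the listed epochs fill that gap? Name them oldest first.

The Eocene closes at 33.9 Ma and the Holocene opens at 0.0117 Ma, so the interval is 33.9 − 0.0117 = 33.8883 Myr.
An epoch fits inside if it starts at or after 33.9 Ma and ends at or before 0.0117 Ma; oldest first that gives Oligocene, Miocene, Pliocene, Pleistocene.

33.8883 million years; Oligocene, Miocene, Pliocene, Pleistocene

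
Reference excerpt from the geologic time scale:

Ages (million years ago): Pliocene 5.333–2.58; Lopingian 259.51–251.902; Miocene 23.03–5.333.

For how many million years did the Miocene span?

17.697 million years

23.03 − 5.333 = 17.697 million years.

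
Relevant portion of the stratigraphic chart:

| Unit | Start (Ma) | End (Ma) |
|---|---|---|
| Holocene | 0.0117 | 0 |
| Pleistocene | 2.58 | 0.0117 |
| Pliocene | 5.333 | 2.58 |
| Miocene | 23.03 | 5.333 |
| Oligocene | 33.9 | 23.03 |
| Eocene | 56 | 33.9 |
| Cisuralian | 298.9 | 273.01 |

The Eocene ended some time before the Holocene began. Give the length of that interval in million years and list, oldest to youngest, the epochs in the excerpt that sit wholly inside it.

33.8883 million years; Oligocene, Miocene, Pliocene, Pleistocene

The Eocene closes at 33.9 Ma and the Holocene opens at 0.0117 Ma, so the interval is 33.9 − 0.0117 = 33.8883 Myr.
An epoch fits inside if it starts at or after 33.9 Ma and ends at or before 0.0117 Ma; oldest first that gives Oligocene, Miocene, Pliocene, Pleistocene.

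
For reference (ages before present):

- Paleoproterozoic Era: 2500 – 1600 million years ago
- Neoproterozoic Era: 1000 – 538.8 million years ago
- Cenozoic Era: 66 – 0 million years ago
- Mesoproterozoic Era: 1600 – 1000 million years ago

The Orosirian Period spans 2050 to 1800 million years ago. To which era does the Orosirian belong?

The Orosirian (2050–1800 Ma) lies entirely within 2500–1600 Ma, the Paleoproterozoic Era.

Paleoproterozoic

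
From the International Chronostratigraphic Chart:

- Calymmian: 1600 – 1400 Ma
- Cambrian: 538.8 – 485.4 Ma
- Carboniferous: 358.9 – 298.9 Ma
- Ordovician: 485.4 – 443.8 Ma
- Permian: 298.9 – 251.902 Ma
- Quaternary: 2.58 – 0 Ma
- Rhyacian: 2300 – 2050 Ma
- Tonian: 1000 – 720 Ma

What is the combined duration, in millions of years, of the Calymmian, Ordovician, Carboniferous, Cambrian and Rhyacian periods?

605 million years

Duration is start − end for each: (1600 − 1400) + (485.4 − 443.8) + (358.9 − 298.9) + (538.8 − 485.4) + (2300 − 2050).
That is 200 + 41.6 + 60 + 53.4 + 250, which totals 605 million years.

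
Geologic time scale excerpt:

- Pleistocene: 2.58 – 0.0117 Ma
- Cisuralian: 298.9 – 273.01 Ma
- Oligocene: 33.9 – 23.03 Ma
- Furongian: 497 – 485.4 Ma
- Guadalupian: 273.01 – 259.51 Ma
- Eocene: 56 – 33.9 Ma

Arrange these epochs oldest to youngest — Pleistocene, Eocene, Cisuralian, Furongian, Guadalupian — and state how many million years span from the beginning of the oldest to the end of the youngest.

Furongian, Cisuralian, Guadalupian, Eocene, Pleistocene; total span 496.9883 Myr

From the excerpt: Pleistocene 2.58–0.0117; Eocene 56–33.9; Cisuralian 298.9–273.01; Furongian 497–485.4; Guadalupian 273.01–259.51 (Ma).
Larger Ma is earlier, so the oldest is Furongian and the youngest is Pleistocene; oldest to youngest: Furongian, Cisuralian, Guadalupian, Eocene, Pleistocene.
Oldest start 497 minus youngest end 0.0117 gives 496.9883 Myr overall.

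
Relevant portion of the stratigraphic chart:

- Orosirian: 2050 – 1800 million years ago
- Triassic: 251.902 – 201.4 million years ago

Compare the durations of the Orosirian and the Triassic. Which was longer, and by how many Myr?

Orosirian, by 199.498 million years

Orosirian: 2050 − 1800 = 250 Myr.
Triassic: 251.902 − 201.4 = 50.502 Myr.
Difference: 250 − 50.502 = 199.498 Myr, so the Orosirian was longer.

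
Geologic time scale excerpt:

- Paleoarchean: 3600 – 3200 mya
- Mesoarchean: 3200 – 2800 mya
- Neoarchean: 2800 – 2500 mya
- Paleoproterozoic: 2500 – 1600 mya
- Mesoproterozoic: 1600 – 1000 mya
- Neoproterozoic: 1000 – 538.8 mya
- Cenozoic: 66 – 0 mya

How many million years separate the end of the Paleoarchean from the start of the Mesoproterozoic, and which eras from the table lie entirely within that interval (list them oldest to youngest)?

End of Paleoarchean = 3200 Ma; start of Mesoproterozoic = 1600 Ma.
Gap = 3200 − 1600 = 1600 Myr.
Eras wholly inside 3200–1600 Ma: Mesoarchean (3200–2800), Neoarchean (2800–2500), Paleoproterozoic (2500–1600).

1600 million years; Mesoarchean, Neoarchean, Paleoproterozoic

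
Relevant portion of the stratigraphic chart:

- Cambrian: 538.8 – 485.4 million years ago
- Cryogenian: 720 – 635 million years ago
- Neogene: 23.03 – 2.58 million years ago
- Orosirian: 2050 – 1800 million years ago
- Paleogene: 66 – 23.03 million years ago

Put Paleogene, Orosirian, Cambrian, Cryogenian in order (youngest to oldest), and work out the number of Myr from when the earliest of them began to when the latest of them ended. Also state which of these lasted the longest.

Paleogene → Cambrian → Cryogenian → Orosirian; total span 2026.97 Myr; longest is Orosirian

Start ages (Ma): Orosirian 2050, Cryogenian 720, Cambrian 538.8, Paleogene 66.
Ordered youngest to oldest: Paleogene, Cambrian, Cryogenian, Orosirian.
Span = 2050 − 23.03 = 2026.97 Myr.
Durations: Paleogene 42.97, Cryogenian 85, Orosirian 250, Cambrian 53.4 → longest is Orosirian (250 Myr).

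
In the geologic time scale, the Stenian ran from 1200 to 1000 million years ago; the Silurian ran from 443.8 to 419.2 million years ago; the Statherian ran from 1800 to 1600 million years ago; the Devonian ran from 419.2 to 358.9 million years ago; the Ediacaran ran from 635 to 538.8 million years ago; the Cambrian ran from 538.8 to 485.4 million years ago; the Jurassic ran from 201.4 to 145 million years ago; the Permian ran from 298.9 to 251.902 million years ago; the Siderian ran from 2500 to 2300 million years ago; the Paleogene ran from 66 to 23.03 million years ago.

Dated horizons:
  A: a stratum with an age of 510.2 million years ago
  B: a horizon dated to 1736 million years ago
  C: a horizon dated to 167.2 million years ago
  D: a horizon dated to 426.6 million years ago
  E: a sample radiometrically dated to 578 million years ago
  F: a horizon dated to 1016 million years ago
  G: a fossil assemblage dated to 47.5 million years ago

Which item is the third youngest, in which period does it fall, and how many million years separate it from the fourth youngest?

Smaller Ma means younger, so youngest first: G 47.5 < C 167.2 < D 426.6 < A 510.2 < E 578 < F 1016 < B 1736.
Counting 3 along gives D (426.6 Ma); the excerpt puts that inside the Silurian, 443.8–419.2 Ma.
Next in line is A (510.2 Ma), and 510.2 − 426.6 = 83.6 Myr.

D, in the Silurian; 83.6 million years to A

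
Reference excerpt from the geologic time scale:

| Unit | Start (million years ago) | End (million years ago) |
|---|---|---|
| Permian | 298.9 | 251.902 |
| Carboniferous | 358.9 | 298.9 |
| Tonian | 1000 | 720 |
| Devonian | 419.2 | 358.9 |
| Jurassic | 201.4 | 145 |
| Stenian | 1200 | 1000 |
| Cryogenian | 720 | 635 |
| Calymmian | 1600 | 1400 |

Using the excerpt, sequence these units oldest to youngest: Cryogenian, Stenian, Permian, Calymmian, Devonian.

Read off each span (Ma): Cryogenian 720–635; Stenian 1200–1000; Permian 298.9–251.902; Calymmian 1600–1400; Devonian 419.2–358.9.
Larger Ma is older, so oldest→youngest is Calymmian, Stenian, Cryogenian, Devonian, Permian.

Calymmian, Stenian, Cryogenian, Devonian, Permian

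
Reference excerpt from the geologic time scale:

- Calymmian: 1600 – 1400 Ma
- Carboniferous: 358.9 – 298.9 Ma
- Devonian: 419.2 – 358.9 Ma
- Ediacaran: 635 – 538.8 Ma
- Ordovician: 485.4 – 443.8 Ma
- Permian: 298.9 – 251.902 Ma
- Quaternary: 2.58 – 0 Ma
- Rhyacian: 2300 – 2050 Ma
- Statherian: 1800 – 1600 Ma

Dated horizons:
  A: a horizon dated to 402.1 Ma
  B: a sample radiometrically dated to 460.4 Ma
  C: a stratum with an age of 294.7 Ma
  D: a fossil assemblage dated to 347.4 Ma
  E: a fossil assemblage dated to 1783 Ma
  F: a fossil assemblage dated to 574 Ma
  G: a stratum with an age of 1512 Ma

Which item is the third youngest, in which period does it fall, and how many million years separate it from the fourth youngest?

A, in the Devonian; 58.3 million years to B

Sorted youngest-first by Ma: C (294.7), D (347.4), A (402.1), B (460.4), F (574), G (1512), E (1783).
The third youngest is A at 402.1 Ma, which lies in 419.2–358.9 Ma: the Devonian.
The fourth youngest is B at 460.4 Ma; separation = |402.1 − 460.4| = 58.3 Myr.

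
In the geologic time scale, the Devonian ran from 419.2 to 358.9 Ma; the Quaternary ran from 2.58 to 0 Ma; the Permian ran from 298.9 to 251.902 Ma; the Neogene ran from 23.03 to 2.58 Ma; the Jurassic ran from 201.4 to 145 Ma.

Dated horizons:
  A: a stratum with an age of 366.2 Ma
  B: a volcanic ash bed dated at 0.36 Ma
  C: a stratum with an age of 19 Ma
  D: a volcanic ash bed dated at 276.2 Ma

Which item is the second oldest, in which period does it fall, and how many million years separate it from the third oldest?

Sorted oldest-first by Ma: A (366.2), D (276.2), C (19), B (0.36).
The second oldest is D at 276.2 Ma, which lies in 298.9–251.902 Ma: the Permian.
The third oldest is C at 19 Ma; separation = |276.2 − 19| = 257.2 Myr.

D, in the Permian; 257.2 million years to C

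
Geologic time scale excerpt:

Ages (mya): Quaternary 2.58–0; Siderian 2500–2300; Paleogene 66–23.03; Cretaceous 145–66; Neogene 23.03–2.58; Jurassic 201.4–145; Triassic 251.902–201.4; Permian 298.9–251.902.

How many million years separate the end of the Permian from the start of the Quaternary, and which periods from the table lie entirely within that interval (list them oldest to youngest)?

The Permian closes at 251.902 Ma and the Quaternary opens at 2.58 Ma, so the interval is 251.902 − 2.58 = 249.322 Myr.
A period fits inside if it starts at or after 251.902 Ma and ends at or before 2.58 Ma; oldest first that gives Triassic, Jurassic, Cretaceous, Paleogene, Neogene.

249.322 million years; Triassic, Jurassic, Cretaceous, Paleogene, Neogene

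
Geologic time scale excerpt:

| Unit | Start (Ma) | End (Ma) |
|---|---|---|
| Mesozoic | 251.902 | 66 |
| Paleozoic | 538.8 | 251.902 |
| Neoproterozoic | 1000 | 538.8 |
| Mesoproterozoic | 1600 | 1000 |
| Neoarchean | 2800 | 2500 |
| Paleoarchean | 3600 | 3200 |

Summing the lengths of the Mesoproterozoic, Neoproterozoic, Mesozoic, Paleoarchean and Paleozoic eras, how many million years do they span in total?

1934 million years

Duration is start − end for each: (1600 − 1000) + (1000 − 538.8) + (251.902 − 66) + (3600 − 3200) + (538.8 − 251.902).
That is 600 + 461.2 + 185.902 + 400 + 286.898, which totals 1934 million years.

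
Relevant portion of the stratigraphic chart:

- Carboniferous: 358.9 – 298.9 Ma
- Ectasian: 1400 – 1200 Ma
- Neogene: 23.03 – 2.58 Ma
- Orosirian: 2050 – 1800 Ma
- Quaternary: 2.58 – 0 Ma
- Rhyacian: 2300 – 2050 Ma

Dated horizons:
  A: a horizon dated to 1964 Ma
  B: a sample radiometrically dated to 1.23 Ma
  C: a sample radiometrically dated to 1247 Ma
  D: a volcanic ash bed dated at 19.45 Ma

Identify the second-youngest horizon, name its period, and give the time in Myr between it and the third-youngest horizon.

D, in the Neogene; 1227.55 million years to C

Sorted youngest-first by Ma: B (1.23), D (19.45), C (1247), A (1964).
The second youngest is D at 19.45 Ma, which lies in 23.03–2.58 Ma: the Neogene.
The third youngest is C at 1247 Ma; separation = |19.45 − 1247| = 1227.55 Myr.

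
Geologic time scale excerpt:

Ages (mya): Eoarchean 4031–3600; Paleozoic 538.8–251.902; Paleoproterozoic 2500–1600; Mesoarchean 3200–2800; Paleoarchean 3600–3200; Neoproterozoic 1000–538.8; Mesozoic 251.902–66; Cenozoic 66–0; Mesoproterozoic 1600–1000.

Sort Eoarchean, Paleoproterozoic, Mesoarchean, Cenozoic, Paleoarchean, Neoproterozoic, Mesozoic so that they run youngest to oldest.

Sorting by start age (ascending Ma, since larger Ma = older): Cenozoic start 66, Mesozoic start 251.902, Neoproterozoic start 1000, Paleoproterozoic start 2500, Mesoarchean start 3200, Paleoarchean start 3600, Eoarchean start 4031.

Cenozoic, Mesozoic, Neoproterozoic, Paleoproterozoic, Mesoarchean, Paleoarchean, Eoarchean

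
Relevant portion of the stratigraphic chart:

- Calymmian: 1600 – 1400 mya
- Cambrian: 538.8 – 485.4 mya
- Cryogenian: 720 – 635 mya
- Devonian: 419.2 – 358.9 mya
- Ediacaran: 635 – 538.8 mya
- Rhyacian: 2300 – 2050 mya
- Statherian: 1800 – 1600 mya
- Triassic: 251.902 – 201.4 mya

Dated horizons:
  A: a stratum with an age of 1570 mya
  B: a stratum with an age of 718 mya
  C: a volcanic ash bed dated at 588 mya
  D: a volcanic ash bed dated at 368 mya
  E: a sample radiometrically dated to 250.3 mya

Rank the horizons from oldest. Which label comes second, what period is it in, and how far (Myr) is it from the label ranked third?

B, in the Cryogenian; 130 million years to C

Larger Ma means older, so oldest first: A 1570 > B 718 > C 588 > D 368 > E 250.3.
Counting 2 along gives B (718 Ma); the excerpt puts that inside the Cryogenian, 720–635 Ma.
Next in line is C (588 Ma), and 718 − 588 = 130 Myr.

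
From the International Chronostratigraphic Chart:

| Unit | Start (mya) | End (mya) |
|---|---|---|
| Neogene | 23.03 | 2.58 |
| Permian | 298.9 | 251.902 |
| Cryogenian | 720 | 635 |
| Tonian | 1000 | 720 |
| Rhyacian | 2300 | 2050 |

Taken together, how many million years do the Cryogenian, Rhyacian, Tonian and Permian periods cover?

Duration is start − end for each: (720 − 635) + (2300 − 2050) + (1000 − 720) + (298.9 − 251.902).
That is 85 + 250 + 280 + 46.998, which totals 661.998 million years.

661.998 million years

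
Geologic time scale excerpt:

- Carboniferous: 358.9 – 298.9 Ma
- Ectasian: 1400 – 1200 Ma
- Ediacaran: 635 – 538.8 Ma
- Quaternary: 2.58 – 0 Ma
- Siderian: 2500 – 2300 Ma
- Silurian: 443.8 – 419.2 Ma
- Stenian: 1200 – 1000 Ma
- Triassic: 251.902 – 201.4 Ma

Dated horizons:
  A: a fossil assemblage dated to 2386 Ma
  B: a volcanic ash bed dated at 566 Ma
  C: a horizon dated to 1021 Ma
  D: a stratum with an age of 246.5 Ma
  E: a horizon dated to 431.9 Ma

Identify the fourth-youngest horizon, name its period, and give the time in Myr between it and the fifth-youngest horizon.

Sorted youngest-first by Ma: D (246.5), E (431.9), B (566), C (1021), A (2386).
The fourth youngest is C at 1021 Ma, which lies in 1200–1000 Ma: the Stenian.
The fifth youngest is A at 2386 Ma; separation = |1021 − 2386| = 1365 Myr.

C, in the Stenian; 1365 million years to A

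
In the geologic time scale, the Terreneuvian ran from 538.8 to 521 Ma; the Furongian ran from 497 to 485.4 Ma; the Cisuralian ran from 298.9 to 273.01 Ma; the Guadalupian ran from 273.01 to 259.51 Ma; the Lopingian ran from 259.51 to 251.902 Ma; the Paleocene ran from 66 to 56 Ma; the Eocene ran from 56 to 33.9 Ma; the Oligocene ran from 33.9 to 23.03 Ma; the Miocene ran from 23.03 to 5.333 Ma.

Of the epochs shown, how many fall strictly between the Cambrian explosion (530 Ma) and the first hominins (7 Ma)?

The older date is 530 Ma and the younger is 7 Ma.
Epochs with start < 530 and end > 7 Ma: Furongian (497–485.4), Cisuralian (298.9–273.01), Guadalupian (273.01–259.51), Lopingian (259.51–251.902), Paleocene (66–56), Eocene (56–33.9), Oligocene (33.9–23.03).
That is 7 complete epochs.

7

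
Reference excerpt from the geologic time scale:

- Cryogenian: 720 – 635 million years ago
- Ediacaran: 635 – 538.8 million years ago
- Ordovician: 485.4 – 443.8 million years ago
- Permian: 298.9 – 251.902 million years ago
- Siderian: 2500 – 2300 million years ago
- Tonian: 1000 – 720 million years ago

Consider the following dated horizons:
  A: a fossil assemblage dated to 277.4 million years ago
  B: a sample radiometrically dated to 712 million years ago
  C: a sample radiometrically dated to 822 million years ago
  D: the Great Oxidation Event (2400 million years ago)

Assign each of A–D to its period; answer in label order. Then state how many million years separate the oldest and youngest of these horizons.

A — Permian; B — Cryogenian; C — Tonian; D — Siderian; span 2122.6 million years

Match each age against the start–end ranges in the excerpt: A = 277.4 Ma → Permian (298.9–251.902); B = 712 Ma → Cryogenian (720–635); C = 822 Ma → Tonian (1000–720); D = 2400 Ma → Siderian (2500–2300).
The largest age is 2400 Ma and the smallest is 277.4 Ma; their difference is 2122.6 Myr.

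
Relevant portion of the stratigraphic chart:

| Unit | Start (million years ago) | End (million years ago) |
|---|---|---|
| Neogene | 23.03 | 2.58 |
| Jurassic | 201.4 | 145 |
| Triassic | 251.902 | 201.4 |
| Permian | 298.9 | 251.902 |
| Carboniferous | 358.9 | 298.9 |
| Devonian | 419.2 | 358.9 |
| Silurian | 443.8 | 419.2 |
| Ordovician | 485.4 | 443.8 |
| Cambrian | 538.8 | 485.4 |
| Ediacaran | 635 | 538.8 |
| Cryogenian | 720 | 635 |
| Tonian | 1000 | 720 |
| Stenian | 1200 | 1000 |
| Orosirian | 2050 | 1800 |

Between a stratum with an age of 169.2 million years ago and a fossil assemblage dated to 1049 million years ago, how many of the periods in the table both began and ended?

The older date is 1049 Ma and the younger is 169.2 Ma.
Periods with start < 1049 and end > 169.2 Ma: Tonian (1000–720), Cryogenian (720–635), Ediacaran (635–538.8), Cambrian (538.8–485.4), Ordovician (485.4–443.8), Silurian (443.8–419.2), Devonian (419.2–358.9), Carboniferous (358.9–298.9), Permian (298.9–251.902), Triassic (251.902–201.4).
That is 10 complete periods.

10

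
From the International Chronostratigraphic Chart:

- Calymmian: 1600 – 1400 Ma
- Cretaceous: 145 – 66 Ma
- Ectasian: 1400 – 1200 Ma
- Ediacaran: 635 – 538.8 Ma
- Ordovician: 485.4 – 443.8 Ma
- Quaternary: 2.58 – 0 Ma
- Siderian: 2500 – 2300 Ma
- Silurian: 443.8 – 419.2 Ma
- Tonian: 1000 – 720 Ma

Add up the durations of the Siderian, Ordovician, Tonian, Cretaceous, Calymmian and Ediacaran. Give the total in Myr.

Each duration: Siderian = 200; Ordovician = 41.6; Tonian = 280; Cretaceous = 79; Calymmian = 200; Ediacaran = 96.2.
Sum: 200 + 41.6 + 280 + 79 + 200 + 96.2 = 896.8 Myr.

896.8 million years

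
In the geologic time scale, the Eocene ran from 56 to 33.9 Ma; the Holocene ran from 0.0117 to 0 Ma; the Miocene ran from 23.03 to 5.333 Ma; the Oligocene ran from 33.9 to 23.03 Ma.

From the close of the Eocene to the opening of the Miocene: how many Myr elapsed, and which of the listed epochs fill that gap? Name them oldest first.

10.87 million years; Oligocene

End of Eocene = 33.9 Ma; start of Miocene = 23.03 Ma.
Gap = 33.9 − 23.03 = 10.87 Myr.
Epochs wholly inside 33.9–23.03 Ma: Oligocene (33.9–23.03).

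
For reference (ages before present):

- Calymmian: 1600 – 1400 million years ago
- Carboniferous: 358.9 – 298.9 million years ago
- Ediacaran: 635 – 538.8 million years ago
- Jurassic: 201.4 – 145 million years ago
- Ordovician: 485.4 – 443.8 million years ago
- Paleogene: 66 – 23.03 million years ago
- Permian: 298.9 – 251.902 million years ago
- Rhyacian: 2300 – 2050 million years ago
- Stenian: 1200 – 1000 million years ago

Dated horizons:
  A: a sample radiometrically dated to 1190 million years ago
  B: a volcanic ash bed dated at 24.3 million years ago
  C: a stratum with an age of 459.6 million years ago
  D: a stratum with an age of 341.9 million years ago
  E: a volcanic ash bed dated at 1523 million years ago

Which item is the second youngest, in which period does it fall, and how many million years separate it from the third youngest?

D, in the Carboniferous; 117.7 million years to C

Smaller Ma means younger, so youngest first: B 24.3 < D 341.9 < C 459.6 < A 1190 < E 1523.
Counting 2 along gives D (341.9 Ma); the excerpt puts that inside the Carboniferous, 358.9–298.9 Ma.
Next in line is C (459.6 Ma), and 459.6 − 341.9 = 117.7 Myr.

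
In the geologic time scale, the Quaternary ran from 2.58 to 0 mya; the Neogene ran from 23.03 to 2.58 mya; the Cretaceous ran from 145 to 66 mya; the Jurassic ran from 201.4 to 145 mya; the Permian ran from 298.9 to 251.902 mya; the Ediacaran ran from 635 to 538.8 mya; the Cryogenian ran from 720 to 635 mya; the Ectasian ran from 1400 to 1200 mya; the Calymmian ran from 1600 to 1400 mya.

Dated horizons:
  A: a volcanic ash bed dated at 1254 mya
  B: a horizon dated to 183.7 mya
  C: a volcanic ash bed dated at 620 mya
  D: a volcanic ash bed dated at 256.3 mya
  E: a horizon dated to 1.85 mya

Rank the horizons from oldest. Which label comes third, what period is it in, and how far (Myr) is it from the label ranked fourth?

Sorted oldest-first by Ma: A (1254), C (620), D (256.3), B (183.7), E (1.85).
The third oldest is D at 256.3 Ma, which lies in 298.9–251.902 Ma: the Permian.
The fourth oldest is B at 183.7 Ma; separation = |256.3 − 183.7| = 72.6 Myr.

D, in the Permian; 72.6 million years to B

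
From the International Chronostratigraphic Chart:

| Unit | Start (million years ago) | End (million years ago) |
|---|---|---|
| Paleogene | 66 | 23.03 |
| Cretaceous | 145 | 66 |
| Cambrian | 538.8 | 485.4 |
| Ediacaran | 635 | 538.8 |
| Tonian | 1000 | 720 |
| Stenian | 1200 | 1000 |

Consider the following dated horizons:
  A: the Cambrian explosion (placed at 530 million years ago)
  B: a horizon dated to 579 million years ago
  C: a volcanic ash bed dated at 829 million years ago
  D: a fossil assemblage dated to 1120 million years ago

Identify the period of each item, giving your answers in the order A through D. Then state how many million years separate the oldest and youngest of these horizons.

Match each age against the start–end ranges in the excerpt: A = 530 Ma → Cambrian (538.8–485.4); B = 579 Ma → Ediacaran (635–538.8); C = 829 Ma → Tonian (1000–720); D = 1120 Ma → Stenian (1200–1000).
The largest age is 1120 Ma and the smallest is 530 Ma; their difference is 590 Myr.

A — Cambrian; B — Ediacaran; C — Tonian; D — Stenian; span 590 million years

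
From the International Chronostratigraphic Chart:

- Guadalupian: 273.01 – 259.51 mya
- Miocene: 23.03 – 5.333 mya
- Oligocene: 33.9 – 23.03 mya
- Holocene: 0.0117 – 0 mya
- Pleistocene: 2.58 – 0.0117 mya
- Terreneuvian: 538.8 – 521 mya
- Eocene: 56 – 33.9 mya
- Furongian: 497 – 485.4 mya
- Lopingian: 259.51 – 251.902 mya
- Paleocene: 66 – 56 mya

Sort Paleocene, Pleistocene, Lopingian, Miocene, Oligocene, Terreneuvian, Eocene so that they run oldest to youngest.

Read off each span (Ma): Paleocene 66–56; Pleistocene 2.58–0.0117; Lopingian 259.51–251.902; Miocene 23.03–5.333; Oligocene 33.9–23.03; Terreneuvian 538.8–521; Eocene 56–33.9.
Larger Ma is older, so oldest→youngest is Terreneuvian, Lopingian, Paleocene, Eocene, Oligocene, Miocene, Pleistocene.

Terreneuvian → Lopingian → Paleocene → Eocene → Oligocene → Miocene → Pleistocene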